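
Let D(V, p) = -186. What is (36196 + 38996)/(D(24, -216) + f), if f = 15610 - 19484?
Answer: -18798/1015 ≈ -18.520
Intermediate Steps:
f = -3874
(36196 + 38996)/(D(24, -216) + f) = (36196 + 38996)/(-186 - 3874) = 75192/(-4060) = 75192*(-1/4060) = -18798/1015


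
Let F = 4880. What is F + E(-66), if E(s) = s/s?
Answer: 4881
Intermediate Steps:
E(s) = 1
F + E(-66) = 4880 + 1 = 4881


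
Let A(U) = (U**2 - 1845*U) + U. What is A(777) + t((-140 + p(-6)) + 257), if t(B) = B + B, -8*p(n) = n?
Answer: -1657647/2 ≈ -8.2882e+5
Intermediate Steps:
p(n) = -n/8
t(B) = 2*B
A(U) = U**2 - 1844*U
A(777) + t((-140 + p(-6)) + 257) = 777*(-1844 + 777) + 2*((-140 - 1/8*(-6)) + 257) = 777*(-1067) + 2*((-140 + 3/4) + 257) = -829059 + 2*(-557/4 + 257) = -829059 + 2*(471/4) = -829059 + 471/2 = -1657647/2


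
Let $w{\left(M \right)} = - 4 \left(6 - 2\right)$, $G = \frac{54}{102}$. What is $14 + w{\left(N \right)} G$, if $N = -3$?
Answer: $\frac{94}{17} \approx 5.5294$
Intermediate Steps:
$G = \frac{9}{17}$ ($G = 54 \cdot \frac{1}{102} = \frac{9}{17} \approx 0.52941$)
$w{\left(M \right)} = -16$ ($w{\left(M \right)} = - 4 \left(6 - 2\right) = \left(-4\right) 4 = -16$)
$14 + w{\left(N \right)} G = 14 - \frac{144}{17} = \frac{94}{17}$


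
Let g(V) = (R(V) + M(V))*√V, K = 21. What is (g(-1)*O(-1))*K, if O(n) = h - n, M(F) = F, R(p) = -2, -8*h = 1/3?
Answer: -483*I/8 ≈ -60.375*I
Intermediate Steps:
h = -1/24 (h = -⅛/3 = -⅛*⅓ = -1/24 ≈ -0.041667)
O(n) = -1/24 - n
g(V) = √V*(-2 + V) (g(V) = (-2 + V)*√V = √V*(-2 + V))
(g(-1)*O(-1))*K = ((√(-1)*(-2 - 1))*(-1/24 - 1*(-1)))*21 = ((I*(-3))*(-1/24 + 1))*21 = (-3*I*(23/24))*21 = -23*I/8*21 = -483*I/8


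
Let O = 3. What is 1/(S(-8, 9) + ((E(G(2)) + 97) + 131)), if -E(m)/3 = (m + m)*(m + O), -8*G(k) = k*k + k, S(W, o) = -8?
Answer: 8/1841 ≈ 0.0043455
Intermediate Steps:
G(k) = -k/8 - k²/8 (G(k) = -(k*k + k)/8 = -(k² + k)/8 = -(k + k²)/8 = -k/8 - k²/8)
E(m) = -6*m*(3 + m) (E(m) = -3*(m + m)*(m + 3) = -3*2*m*(3 + m) = -6*m*(3 + m))
1/(S(-8, 9) + ((E(G(2)) + 97) + 131)) = 1/(-8 + ((-6*(-⅛*2*(1 + 2))*(3 - ⅛*2*(1 + 2)) + 97) + 131)) = 1/(-8 + ((-6*(-⅛*2*3)*(3 - ⅛*2*3) + 97) + 131)) = 1/(-8 + ((-6*(-¾)*(3 - ¾) + 97) + 131)) = 1/(-8 + ((-6*(-¾)*9/4 + 97) + 131)) = 1/(-8 + ((81/8 + 97) + 131)) = 1/(-8 + (857/8 + 131)) = 1/(-8 + 1905/8) = 1/(1841/8) = 8/1841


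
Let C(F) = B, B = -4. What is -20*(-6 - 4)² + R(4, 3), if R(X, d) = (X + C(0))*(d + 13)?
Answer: -2000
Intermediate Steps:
C(F) = -4
R(X, d) = (-4 + X)*(13 + d) (R(X, d) = (X - 4)*(d + 13) = (-4 + X)*(13 + d))
-20*(-6 - 4)² + R(4, 3) = -20*(-6 - 4)² + (-52 - 4*3 + 13*4 + 4*3) = -20*(-10)² + (-52 - 12 + 52 + 12) = -20*100 + 0 = -2000 + 0 = -2000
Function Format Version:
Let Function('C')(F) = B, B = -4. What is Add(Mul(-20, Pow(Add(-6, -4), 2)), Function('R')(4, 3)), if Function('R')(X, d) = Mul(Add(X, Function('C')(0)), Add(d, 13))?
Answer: -2000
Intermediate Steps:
Function('C')(F) = -4
Function('R')(X, d) = Mul(Add(-4, X), Add(13, d)) (Function('R')(X, d) = Mul(Add(X, -4), Add(d, 13)) = Mul(Add(-4, X), Add(13, d)))
Add(Mul(-20, Pow(Add(-6, -4), 2)), Function('R')(4, 3)) = Add(Mul(-20, Pow(Add(-6, -4), 2)), Add(-52, Mul(-4, 3), Mul(13, 4), Mul(4, 3))) = Add(Mul(-20, Pow(-10, 2)), Add(-52, -12, 52, 12)) = Add(Mul(-20, 100), 0) = Add(-2000, 0) = -2000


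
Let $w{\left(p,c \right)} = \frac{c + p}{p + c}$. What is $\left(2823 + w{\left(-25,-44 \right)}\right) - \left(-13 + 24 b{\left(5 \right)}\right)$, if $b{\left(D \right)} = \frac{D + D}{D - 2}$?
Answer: $2757$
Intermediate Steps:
$b{\left(D \right)} = \frac{2 D}{-2 + D}$
$w{\left(p,c \right)} = 1$ ($w{\left(p,c \right)} = \frac{c + p}{c + p} = 1$)
$\left(2823 + w{\left(-25,-44 \right)}\right) - \left(-13 + 24 b{\left(5 \right)}\right) = \left(2823 + 1\right) + \left(13 - 24 \cdot 2 \cdot 5 \frac{1}{-2 + 5}\right) = 2824 + \left(13 - 24 \cdot 2 \cdot 5 \cdot \frac{1}{3}\right) = 2824 + \left(13 - 80\right) = 2824 - 67 = 2757$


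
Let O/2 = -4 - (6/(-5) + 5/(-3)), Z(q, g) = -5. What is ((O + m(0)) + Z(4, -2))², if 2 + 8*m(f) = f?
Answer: 203401/3600 ≈ 56.500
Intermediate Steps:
m(f) = -¼ + f/8
O = -34/15 (O = 2*(-4 - (6/(-5) + 5/(-3))) = 2*(-4 - (6*(-⅕) + 5*(-⅓))) = 2*(-4 - (-6/5 - 5/3)) = 2*(-4 - 1*(-43/15)) = 2*(-4 + 43/15) = 2*(-17/15) = -34/15 ≈ -2.2667)
((O + m(0)) + Z(4, -2))² = ((-34/15 + (-¼ + (⅛)*0)) - 5)² = ((-34/15 + (-¼ + 0)) - 5)² = ((-34/15 - ¼) - 5)² = (-151/60 - 5)² = (-451/60)² = 203401/3600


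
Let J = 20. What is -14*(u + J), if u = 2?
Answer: -308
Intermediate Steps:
-14*(u + J) = -14*(2 + 20) = -14*22 = -308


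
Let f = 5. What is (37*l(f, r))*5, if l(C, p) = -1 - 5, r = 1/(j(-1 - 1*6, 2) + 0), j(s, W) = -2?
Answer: -1110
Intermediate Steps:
r = -½ (r = 1/(-2 + 0) = 1/(-2) = -½ ≈ -0.50000)
l(C, p) = -6
(37*l(f, r))*5 = (37*(-6))*5 = -222*5 = -1110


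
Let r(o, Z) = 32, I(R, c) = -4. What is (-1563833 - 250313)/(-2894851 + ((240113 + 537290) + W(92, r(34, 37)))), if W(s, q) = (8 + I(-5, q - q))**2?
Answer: 907073/1058716 ≈ 0.85677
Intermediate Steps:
W(s, q) = 16 (W(s, q) = (8 - 4)**2 = 4**2 = 16)
(-1563833 - 250313)/(-2894851 + ((240113 + 537290) + W(92, r(34, 37)))) = (-1563833 - 250313)/(-2894851 + ((240113 + 537290) + 16)) = -1814146/(-2894851 + (777403 + 16)) = -1814146/(-2894851 + 777419) = -1814146/(-2117432) = -1814146*(-1/2117432) = 907073/1058716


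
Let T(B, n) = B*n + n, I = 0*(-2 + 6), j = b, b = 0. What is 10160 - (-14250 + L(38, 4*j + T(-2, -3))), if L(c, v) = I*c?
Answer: 24410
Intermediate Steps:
j = 0
I = 0 (I = 0*4 = 0)
T(B, n) = n + B*n
L(c, v) = 0 (L(c, v) = 0*c = 0)
10160 - (-14250 + L(38, 4*j + T(-2, -3))) = 10160 - (-14250 + 0) = 10160 - 1*(-14250) = 10160 + 14250 = 24410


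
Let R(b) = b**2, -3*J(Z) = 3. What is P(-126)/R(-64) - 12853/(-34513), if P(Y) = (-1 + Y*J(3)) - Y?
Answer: 61308651/141365248 ≈ 0.43369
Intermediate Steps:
J(Z) = -1 (J(Z) = -1/3*3 = -1)
P(Y) = -1 - 2*Y (P(Y) = (-1 + Y*(-1)) - Y = (-1 - Y) - Y = -1 - 2*Y)
P(-126)/R(-64) - 12853/(-34513) = (-1 - 2*(-126))/((-64)**2) - 12853/(-34513) = (-1 + 252)/4096 - 12853*(-1/34513) = 251*(1/4096) + 12853/34513 = 251/4096 + 12853/34513 = 61308651/141365248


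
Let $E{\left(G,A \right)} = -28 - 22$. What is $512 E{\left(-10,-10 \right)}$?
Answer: $-25600$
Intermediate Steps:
$E{\left(G,A \right)} = -50$ ($E{\left(G,A \right)} = -28 - 22 = -50$)
$512 E{\left(-10,-10 \right)} = 512 \left(-50\right) = -25600$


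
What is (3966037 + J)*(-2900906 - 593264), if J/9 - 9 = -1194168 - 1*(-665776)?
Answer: 2758332739700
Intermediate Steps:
J = -4755447 (J = 81 + 9*(-1194168 - 1*(-665776)) = 81 + 9*(-1194168 + 665776) = 81 + 9*(-528392) = 81 - 4755528 = -4755447)
(3966037 + J)*(-2900906 - 593264) = (3966037 - 4755447)*(-2900906 - 593264) = -789410*(-3494170) = 2758332739700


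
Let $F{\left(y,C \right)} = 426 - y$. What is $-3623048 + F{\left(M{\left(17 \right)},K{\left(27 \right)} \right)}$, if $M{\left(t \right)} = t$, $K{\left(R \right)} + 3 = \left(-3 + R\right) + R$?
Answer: $-3622639$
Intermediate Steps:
$K{\left(R \right)} = -6 + 2 R$ ($K{\left(R \right)} = -3 + \left(\left(-3 + R\right) + R\right) = -3 + \left(-3 + 2 R\right) = -6 + 2 R$)
$-3623048 + F{\left(M{\left(17 \right)},K{\left(27 \right)} \right)} = -3623048 + \left(426 - 17\right) = -3623048 + 409 = -3622639$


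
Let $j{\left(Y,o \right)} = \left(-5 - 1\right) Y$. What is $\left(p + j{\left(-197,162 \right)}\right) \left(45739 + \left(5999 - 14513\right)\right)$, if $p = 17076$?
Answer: $679654050$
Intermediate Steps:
$j{\left(Y,o \right)} = - 6 Y$
$\left(p + j{\left(-197,162 \right)}\right) \left(45739 + \left(5999 - 14513\right)\right) = \left(17076 - -1182\right) \left(45739 + \left(5999 - 14513\right)\right) = \left(17076 + 1182\right) \left(45739 + \left(5999 - 14513\right)\right) = 18258 \left(45739 - 8514\right) = 18258 \cdot 37225 = 679654050$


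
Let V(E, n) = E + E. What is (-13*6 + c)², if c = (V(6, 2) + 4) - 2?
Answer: 4096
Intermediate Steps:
V(E, n) = 2*E
c = 14 (c = (2*6 + 4) - 2 = (12 + 4) - 2 = 16 - 2 = 14)
(-13*6 + c)² = (-13*6 + 14)² = (-78 + 14)² = (-64)² = 4096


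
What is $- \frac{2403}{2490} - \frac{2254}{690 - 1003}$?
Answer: $\frac{1620107}{259790} \approx 6.2362$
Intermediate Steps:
$- \frac{2403}{2490} - \frac{2254}{690 - 1003} = \left(-2403\right) \frac{1}{2490} - \frac{2254}{-313} = - \frac{801}{830} - - \frac{2254}{313} = - \frac{801}{830} + \frac{2254}{313} = \frac{1620107}{259790}$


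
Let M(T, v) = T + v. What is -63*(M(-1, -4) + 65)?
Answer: -3780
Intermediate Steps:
-63*(M(-1, -4) + 65) = -63*((-1 - 4) + 65) = -63*(-5 + 65) = -63*60 = -3780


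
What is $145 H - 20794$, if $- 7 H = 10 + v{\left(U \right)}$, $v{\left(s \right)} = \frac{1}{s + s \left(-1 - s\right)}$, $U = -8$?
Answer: $- \frac{9408367}{448} \approx -21001.0$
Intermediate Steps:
$H = - \frac{639}{448}$ ($H = - \frac{10 - \frac{1}{64}}{7} = \left(- \frac{1}{7}\right) \frac{639}{64} = - \frac{639}{448} \approx -1.4263$)
$145 H - 20794 = 145 \left(- \frac{639}{448}\right) - 20794 = - \frac{92655}{448} - 20794 = - \frac{9408367}{448}$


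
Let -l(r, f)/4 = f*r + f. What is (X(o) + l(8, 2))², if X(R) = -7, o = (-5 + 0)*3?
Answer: 6241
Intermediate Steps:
l(r, f) = -4*f - 4*f*r (l(r, f) = -4*(f*r + f) = -4*(f + f*r) = -4*f - 4*f*r)
o = -15 (o = -5*3 = -15)
(X(o) + l(8, 2))² = (-7 - 4*2*(1 + 8))² = (-7 - 4*2*9)² = (-7 - 72)² = (-79)² = 6241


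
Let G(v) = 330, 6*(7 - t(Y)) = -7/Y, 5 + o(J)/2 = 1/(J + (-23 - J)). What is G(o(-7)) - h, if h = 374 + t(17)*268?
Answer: -98858/51 ≈ -1938.4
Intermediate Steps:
o(J) = -232/23 (o(J) = -10 + 2/(J + (-23 - J)) = -10 + 2/(-23) = -10 + 2*(-1/23) = -10 - 2/23 = -232/23)
t(Y) = 7 + 7/(6*Y) (t(Y) = 7 - (-7)/(6*Y) = 7 + 7/(6*Y))
h = 115688/51 (h = 374 + (7 + (7/6)/17)*268 = 374 + (7 + (7/6)*(1/17))*268 = 374 + (7 + 7/102)*268 = 374 + (721/102)*268 = 374 + 96614/51 = 115688/51 ≈ 2268.4)
G(o(-7)) - h = 330 - 1*115688/51 = 330 - 115688/51 = -98858/51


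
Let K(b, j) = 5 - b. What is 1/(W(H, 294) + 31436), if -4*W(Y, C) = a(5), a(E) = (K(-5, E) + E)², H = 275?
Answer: 4/125519 ≈ 3.1868e-5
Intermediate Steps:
a(E) = (10 + E)² (a(E) = ((5 - 1*(-5)) + E)² = ((5 + 5) + E)² = (10 + E)²)
W(Y, C) = -225/4 (W(Y, C) = -(10 + 5)²/4 = -¼*15² = -¼*225 = -225/4)
1/(W(H, 294) + 31436) = 1/(-225/4 + 31436) = 1/(125519/4) = 4/125519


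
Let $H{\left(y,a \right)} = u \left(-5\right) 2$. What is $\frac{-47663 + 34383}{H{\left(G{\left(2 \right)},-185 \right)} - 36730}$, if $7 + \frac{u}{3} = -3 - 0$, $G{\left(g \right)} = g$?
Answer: $\frac{1328}{3643} \approx 0.36453$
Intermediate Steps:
$u = -30$ ($u = -21 + 3 \left(-3 - 0\right) = -21 + 3 \left(-3 + 0\right) = -21 + 3 \left(-3\right) = -21 - 9 = -30$)
$H{\left(y,a \right)} = 300$ ($H{\left(y,a \right)} = \left(-30\right) \left(-5\right) 2 = 150 \cdot 2 = 300$)
$\frac{-47663 + 34383}{H{\left(G{\left(2 \right)},-185 \right)} - 36730} = \frac{-47663 + 34383}{300 - 36730} = - \frac{13280}{-36430} = \left(-13280\right) \left(- \frac{1}{36430}\right) = \frac{1328}{3643}$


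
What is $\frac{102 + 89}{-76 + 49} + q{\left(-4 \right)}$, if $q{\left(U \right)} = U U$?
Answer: $\frac{241}{27} \approx 8.9259$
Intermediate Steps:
$q{\left(U \right)} = U^{2}$
$\frac{102 + 89}{-76 + 49} + q{\left(-4 \right)} = \frac{102 + 89}{-76 + 49} + \left(-4\right)^{2} = \frac{191}{-27} + 16 = 191 \left(- \frac{1}{27}\right) + 16 = - \frac{191}{27} + 16 = \frac{241}{27}$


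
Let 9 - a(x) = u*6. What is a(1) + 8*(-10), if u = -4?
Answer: -47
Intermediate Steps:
a(x) = 33 (a(x) = 9 - (-4)*6 = 9 - 1*(-24) = 9 + 24 = 33)
a(1) + 8*(-10) = 33 + 8*(-10) = 33 - 80 = -47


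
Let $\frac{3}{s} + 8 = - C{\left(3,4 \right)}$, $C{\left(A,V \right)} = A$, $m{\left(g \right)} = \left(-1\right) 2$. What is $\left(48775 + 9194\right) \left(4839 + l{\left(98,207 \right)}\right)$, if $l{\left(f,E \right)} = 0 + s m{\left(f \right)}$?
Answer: $\frac{3085979715}{11} \approx 2.8054 \cdot 10^{8}$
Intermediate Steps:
$m{\left(g \right)} = -2$
$s = - \frac{3}{11}$ ($s = \frac{3}{-8 - 3} = \frac{3}{-11} = 3 \left(- \frac{1}{11}\right) = - \frac{3}{11} \approx -0.27273$)
$l{\left(f,E \right)} = \frac{6}{11}$ ($l{\left(f,E \right)} = 0 - - \frac{6}{11} = 0 + \frac{6}{11} = \frac{6}{11}$)
$\left(48775 + 9194\right) \left(4839 + l{\left(98,207 \right)}\right) = \left(48775 + 9194\right) \left(4839 + \frac{6}{11}\right) = 57969 \cdot \frac{53235}{11} = \frac{3085979715}{11}$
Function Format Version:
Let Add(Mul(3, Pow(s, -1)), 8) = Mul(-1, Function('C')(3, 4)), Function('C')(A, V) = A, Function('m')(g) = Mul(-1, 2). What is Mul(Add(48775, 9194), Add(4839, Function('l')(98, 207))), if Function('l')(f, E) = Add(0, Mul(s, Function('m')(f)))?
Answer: Rational(3085979715, 11) ≈ 2.8054e+8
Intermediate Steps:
Function('m')(g) = -2
s = Rational(-3, 11) (s = Mul(3, Pow(Add(-8, Mul(-1, 3)), -1)) = Mul(3, Pow(Add(-8, -3), -1)) = Mul(3, Pow(-11, -1)) = Mul(3, Rational(-1, 11)) = Rational(-3, 11) ≈ -0.27273)
Function('l')(f, E) = Rational(6, 11) (Function('l')(f, E) = Add(0, Mul(Rational(-3, 11), -2)) = Add(0, Rational(6, 11)) = Rational(6, 11))
Mul(Add(48775, 9194), Add(4839, Function('l')(98, 207))) = Mul(Add(48775, 9194), Add(4839, Rational(6, 11))) = Mul(57969, Rational(53235, 11)) = Rational(3085979715, 11)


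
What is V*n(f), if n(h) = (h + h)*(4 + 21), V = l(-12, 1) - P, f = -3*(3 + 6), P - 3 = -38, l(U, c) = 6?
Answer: -55350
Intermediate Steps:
P = -35 (P = 3 - 38 = -35)
f = -27 (f = -3*9 = -27)
V = 41 (V = 6 - 1*(-35) = 6 + 35 = 41)
n(h) = 50*h (n(h) = (2*h)*25 = 50*h)
V*n(f) = 41*(50*(-27)) = 41*(-1350) = -55350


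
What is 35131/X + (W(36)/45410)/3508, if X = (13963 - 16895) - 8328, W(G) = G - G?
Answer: -35131/11260 ≈ -3.1200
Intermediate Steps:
W(G) = 0
X = -11260 (X = -2932 - 8328 = -11260)
35131/X + (W(36)/45410)/3508 = 35131/(-11260) + (0/45410)/3508 = 35131*(-1/11260) + (0*(1/45410))*(1/3508) = -35131/11260 + 0*(1/3508) = -35131/11260 + 0 = -35131/11260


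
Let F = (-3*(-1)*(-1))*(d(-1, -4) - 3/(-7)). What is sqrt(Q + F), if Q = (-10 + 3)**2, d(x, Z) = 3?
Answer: sqrt(1897)/7 ≈ 6.2221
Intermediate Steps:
F = -72/7 (F = (-3*(-1)*(-1))*(3 - 3/(-7)) = (3*(-1))*(3 - 3*(-1/7)) = -3*(3 + 3/7) = -3*24/7 = -72/7 ≈ -10.286)
Q = 49 (Q = (-7)**2 = 49)
sqrt(Q + F) = sqrt(49 - 72/7) = sqrt(271/7) = sqrt(1897)/7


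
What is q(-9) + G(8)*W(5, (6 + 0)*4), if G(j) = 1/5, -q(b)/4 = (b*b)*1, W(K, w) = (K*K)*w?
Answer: -204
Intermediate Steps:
W(K, w) = w*K² (W(K, w) = K²*w = w*K²)
q(b) = -4*b² (q(b) = -4*b*b = -4*b²)
G(j) = ⅕
q(-9) + G(8)*W(5, (6 + 0)*4) = -4*(-9)² + (((6 + 0)*4)*5²)/5 = -4*81 + ((6*4)*25)/5 = -324 + (24*25)/5 = -324 + (⅕)*600 = -324 + 120 = -204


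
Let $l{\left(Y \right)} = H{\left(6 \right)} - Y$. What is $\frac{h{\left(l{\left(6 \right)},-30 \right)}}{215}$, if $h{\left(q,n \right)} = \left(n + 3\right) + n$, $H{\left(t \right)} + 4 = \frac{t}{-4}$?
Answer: $- \frac{57}{215} \approx -0.26512$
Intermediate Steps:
$H{\left(t \right)} = -4 - \frac{t}{4}$ ($H{\left(t \right)} = -4 + \frac{t}{-4} = -4 + t \left(- \frac{1}{4}\right) = -4 - \frac{t}{4}$)
$l{\left(Y \right)} = - \frac{11}{2} - Y$ ($l{\left(Y \right)} = \left(-4 - \frac{3}{2}\right) - Y = - \frac{11}{2} - Y$)
$h{\left(q,n \right)} = 3 + 2 n$ ($h{\left(q,n \right)} = \left(3 + n\right) + n = 3 + 2 n$)
$\frac{h{\left(l{\left(6 \right)},-30 \right)}}{215} = \frac{3 + 2 \left(-30\right)}{215} = \left(3 - 60\right) \frac{1}{215} = \left(-57\right) \frac{1}{215} = - \frac{57}{215}$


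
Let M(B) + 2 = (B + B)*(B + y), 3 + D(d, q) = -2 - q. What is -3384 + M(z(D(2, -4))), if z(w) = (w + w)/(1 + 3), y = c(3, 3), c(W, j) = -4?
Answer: -6763/2 ≈ -3381.5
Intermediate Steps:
y = -4
D(d, q) = -5 - q (D(d, q) = -3 + (-2 - q) = -5 - q)
z(w) = w/2 (z(w) = (2*w)/4 = (2*w)*(¼) = w/2)
M(B) = -2 + 2*B*(-4 + B) (M(B) = -2 + (B + B)*(B - 4) = -2 + (2*B)*(-4 + B) = -2 + 2*B*(-4 + B))
-3384 + M(z(D(2, -4))) = -3384 + (-2 - 4*(-5 - 1*(-4)) + 2*((-5 - 1*(-4))/2)²) = -3384 + (-2 - 4*(-5 + 4) + 2*((-5 + 4)/2)²) = -3384 + (-2 - 4*(-1) + 2*((½)*(-1))²) = -3384 + (-2 - 8*(-½) + 2*(-½)²) = -3384 + (-2 + 4 + 2*(¼)) = -3384 + (-2 + 4 + ½) = -3384 + 5/2 = -6763/2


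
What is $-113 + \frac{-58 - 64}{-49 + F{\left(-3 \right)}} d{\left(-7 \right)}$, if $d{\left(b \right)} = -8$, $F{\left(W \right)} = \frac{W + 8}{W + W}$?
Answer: $- \frac{39643}{299} \approx -132.59$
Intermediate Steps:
$F{\left(W \right)} = \frac{8 + W}{2 W}$
$-113 + \frac{-58 - 64}{-49 + F{\left(-3 \right)}} d{\left(-7 \right)} = -113 + \frac{-58 - 64}{-49 + \frac{8 - 3}{2 \left(-3\right)}} \left(-8\right) = -113 + - \frac{122}{-49 + \frac{1}{2} \left(- \frac{1}{3}\right) 5} \left(-8\right) = -113 + - \frac{122}{-49 - \frac{5}{6}} \left(-8\right) = -113 + - \frac{122}{- \frac{299}{6}} \left(-8\right) = -113 + \left(-122\right) \left(- \frac{6}{299}\right) \left(-8\right) = -113 + \frac{732}{299} \left(-8\right) = -113 - \frac{5856}{299} = - \frac{39643}{299}$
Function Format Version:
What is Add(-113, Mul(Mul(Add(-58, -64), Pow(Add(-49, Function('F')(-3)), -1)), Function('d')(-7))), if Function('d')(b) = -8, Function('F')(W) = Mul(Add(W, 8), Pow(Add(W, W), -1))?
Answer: Rational(-39643, 299) ≈ -132.59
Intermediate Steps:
Function('F')(W) = Mul(Rational(1, 2), Pow(W, -1), Add(8, W)) (Function('F')(W) = Mul(Add(8, W), Pow(Mul(2, W), -1)) = Mul(Add(8, W), Mul(Rational(1, 2), Pow(W, -1))) = Mul(Rational(1, 2), Pow(W, -1), Add(8, W)))
Add(-113, Mul(Mul(Add(-58, -64), Pow(Add(-49, Function('F')(-3)), -1)), Function('d')(-7))) = Add(-113, Mul(Mul(Add(-58, -64), Pow(Add(-49, Mul(Rational(1, 2), Pow(-3, -1), Add(8, -3))), -1)), -8)) = Add(-113, Mul(Mul(-122, Pow(Add(-49, Mul(Rational(1, 2), Rational(-1, 3), 5)), -1)), -8)) = Add(-113, Mul(Mul(-122, Pow(Add(-49, Rational(-5, 6)), -1)), -8)) = Add(-113, Mul(Mul(-122, Pow(Rational(-299, 6), -1)), -8)) = Add(-113, Mul(Mul(-122, Rational(-6, 299)), -8)) = Add(-113, Mul(Rational(732, 299), -8)) = Add(-113, Rational(-5856, 299)) = Rational(-39643, 299)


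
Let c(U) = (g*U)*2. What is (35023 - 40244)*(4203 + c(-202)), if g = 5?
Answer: -11397443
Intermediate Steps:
c(U) = 10*U (c(U) = (5*U)*2 = 10*U)
(35023 - 40244)*(4203 + c(-202)) = (35023 - 40244)*(4203 + 10*(-202)) = -5221*(4203 - 2020) = -5221*2183 = -11397443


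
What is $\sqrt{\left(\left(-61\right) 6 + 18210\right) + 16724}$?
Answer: $2 \sqrt{8642} \approx 185.92$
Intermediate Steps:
$\sqrt{\left(\left(-61\right) 6 + 18210\right) + 16724} = \sqrt{\left(-366 + 18210\right) + 16724} = \sqrt{17844 + 16724} = \sqrt{34568} = 2 \sqrt{8642}$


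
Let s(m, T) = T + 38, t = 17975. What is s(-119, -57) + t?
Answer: 17956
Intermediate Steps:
s(m, T) = 38 + T
s(-119, -57) + t = (38 - 57) + 17975 = -19 + 17975 = 17956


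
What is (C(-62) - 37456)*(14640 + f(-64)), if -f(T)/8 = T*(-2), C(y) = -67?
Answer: -510913168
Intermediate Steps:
f(T) = 16*T (f(T) = -8*T*(-2) = -(-16)*T = 16*T)
(C(-62) - 37456)*(14640 + f(-64)) = (-67 - 37456)*(14640 + 16*(-64)) = -37523*(14640 - 1024) = -37523*13616 = -510913168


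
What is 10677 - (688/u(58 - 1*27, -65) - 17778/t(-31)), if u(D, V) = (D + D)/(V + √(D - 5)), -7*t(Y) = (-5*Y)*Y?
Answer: 54893231/4805 - 344*√26/31 ≈ 11368.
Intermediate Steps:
t(Y) = 5*Y²/7 (t(Y) = -(-5*Y)*Y/7 = -(-5)*Y²/7 = 5*Y²/7)
u(D, V) = 2*D/(V + √(-5 + D)) (u(D, V) = (2*D)/(V + √(-5 + D)) = 2*D/(V + √(-5 + D)))
10677 - (688/u(58 - 1*27, -65) - 17778/t(-31)) = 10677 - (688/((2*(58 - 1*27)/(-65 + √(-5 + (58 - 1*27))))) - 17778/((5/7)*(-31)²)) = 10677 - (688/((2*(58 - 27)/(-65 + √(-5 + (58 - 27))))) - 17778/((5/7)*961)) = 10677 - (688/((2*31/(-65 + √(-5 + 31)))) - 17778/4805/7) = 10677 - (688/((2*31/(-65 + √26))) - 17778*7/4805) = 10677 - (688/((62/(-65 + √26))) - 124446/4805) = 10677 - (688*(-65/62 + √26/62) - 124446/4805) = 10677 - ((-22360/31 + 344*√26/31) - 124446/4805) = 10677 - (-3590246/4805 + 344*√26/31) = 10677 + (3590246/4805 - 344*√26/31) = 54893231/4805 - 344*√26/31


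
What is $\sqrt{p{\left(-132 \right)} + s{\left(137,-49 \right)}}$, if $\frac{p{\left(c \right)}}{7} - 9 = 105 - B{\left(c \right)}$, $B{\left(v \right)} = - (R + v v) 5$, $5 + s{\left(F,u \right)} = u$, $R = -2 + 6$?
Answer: $2 \sqrt{152681} \approx 781.49$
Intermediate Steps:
$R = 4$
$s{\left(F,u \right)} = -5 + u$
$B{\left(v \right)} = -20 - 5 v^{2}$ ($B{\left(v \right)} = - (4 + v v) 5 = - (4 + v^{2}) 5 = \left(-4 - v^{2}\right) 5 = -20 - 5 v^{2}$)
$p{\left(c \right)} = 938 + 35 c^{2}$ ($p{\left(c \right)} = 63 + 7 \left(105 - \left(-20 - 5 c^{2}\right)\right) = 63 + 7 \left(105 + \left(20 + 5 c^{2}\right)\right) = 63 + 7 \left(125 + 5 c^{2}\right) = 63 + \left(875 + 35 c^{2}\right) = 938 + 35 c^{2}$)
$\sqrt{p{\left(-132 \right)} + s{\left(137,-49 \right)}} = \sqrt{\left(938 + 35 \left(-132\right)^{2}\right) - 54} = \sqrt{\left(938 + 35 \cdot 17424\right) - 54} = \sqrt{\left(938 + 609840\right) - 54} = \sqrt{610778 - 54} = \sqrt{610724} = 2 \sqrt{152681}$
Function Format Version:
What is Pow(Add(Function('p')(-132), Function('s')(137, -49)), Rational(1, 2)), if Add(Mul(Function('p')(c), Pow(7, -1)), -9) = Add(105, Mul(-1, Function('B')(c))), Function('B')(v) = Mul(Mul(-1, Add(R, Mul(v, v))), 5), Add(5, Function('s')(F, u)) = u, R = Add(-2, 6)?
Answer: Mul(2, Pow(152681, Rational(1, 2))) ≈ 781.49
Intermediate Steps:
R = 4
Function('s')(F, u) = Add(-5, u)
Function('B')(v) = Add(-20, Mul(-5, Pow(v, 2))) (Function('B')(v) = Mul(Mul(-1, Add(4, Mul(v, v))), 5) = Mul(Mul(-1, Add(4, Pow(v, 2))), 5) = Mul(Add(-4, Mul(-1, Pow(v, 2))), 5) = Add(-20, Mul(-5, Pow(v, 2))))
Function('p')(c) = Add(938, Mul(35, Pow(c, 2))) (Function('p')(c) = Add(63, Mul(7, Add(105, Mul(-1, Add(-20, Mul(-5, Pow(c, 2))))))) = Add(63, Mul(7, Add(105, Add(20, Mul(5, Pow(c, 2)))))) = Add(63, Mul(7, Add(125, Mul(5, Pow(c, 2))))) = Add(63, Add(875, Mul(35, Pow(c, 2)))) = Add(938, Mul(35, Pow(c, 2))))
Pow(Add(Function('p')(-132), Function('s')(137, -49)), Rational(1, 2)) = Pow(Add(Add(938, Mul(35, Pow(-132, 2))), Add(-5, -49)), Rational(1, 2)) = Pow(Add(Add(938, Mul(35, 17424)), -54), Rational(1, 2)) = Pow(Add(Add(938, 609840), -54), Rational(1, 2)) = Pow(Add(610778, -54), Rational(1, 2)) = Pow(610724, Rational(1, 2)) = Mul(2, Pow(152681, Rational(1, 2)))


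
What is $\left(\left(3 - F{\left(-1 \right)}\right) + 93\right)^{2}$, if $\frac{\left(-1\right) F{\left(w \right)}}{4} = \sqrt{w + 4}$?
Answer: $9264 + 768 \sqrt{3} \approx 10594.0$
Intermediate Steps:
$F{\left(w \right)} = - 4 \sqrt{4 + w}$ ($F{\left(w \right)} = - 4 \sqrt{w + 4} = - 4 \sqrt{4 + w}$)
$\left(\left(3 - F{\left(-1 \right)}\right) + 93\right)^{2} = \left(\left(3 - - 4 \sqrt{4 - 1}\right) + 93\right)^{2} = \left(\left(3 - - 4 \sqrt{3}\right) + 93\right)^{2} = \left(\left(3 + 4 \sqrt{3}\right) + 93\right)^{2} = \left(96 + 4 \sqrt{3}\right)^{2}$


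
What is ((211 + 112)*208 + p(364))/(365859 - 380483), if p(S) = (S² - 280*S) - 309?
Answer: -97451/14624 ≈ -6.6638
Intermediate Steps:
p(S) = -309 + S² - 280*S
((211 + 112)*208 + p(364))/(365859 - 380483) = ((211 + 112)*208 + (-309 + 364² - 280*364))/(365859 - 380483) = (323*208 + (-309 + 132496 - 101920))/(-14624) = (67184 + 30267)*(-1/14624) = 97451*(-1/14624) = -97451/14624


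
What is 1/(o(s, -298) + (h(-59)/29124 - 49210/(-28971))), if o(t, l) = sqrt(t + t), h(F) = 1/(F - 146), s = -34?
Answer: 458287601689807020/19125112290375036769 - 539607860912743200*I*sqrt(17)/19125112290375036769 ≈ 0.023963 - 0.11633*I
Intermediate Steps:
h(F) = 1/(-146 + F)
o(t, l) = sqrt(2)*sqrt(t) (o(t, l) = sqrt(2*t) = sqrt(2)*sqrt(t))
1/(o(s, -298) + (h(-59)/29124 - 49210/(-28971))) = 1/(sqrt(2)*sqrt(-34) + (1/(-146 - 59*29124) - 49210/(-28971))) = 1/(sqrt(2)*(I*sqrt(34)) + ((1/29124)/(-205) - 49210*(-1/28971))) = 1/(2*I*sqrt(17) + (-1/205*1/29124 + 1330/783)) = 1/(2*I*sqrt(17) + (-1/5970420 + 1330/783)) = 1/(2*I*sqrt(17) + 882295313/519426540) = 1/(882295313/519426540 + 2*I*sqrt(17))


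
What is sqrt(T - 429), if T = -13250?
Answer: I*sqrt(13679) ≈ 116.96*I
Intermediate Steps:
sqrt(T - 429) = sqrt(-13250 - 429) = sqrt(-13679) = I*sqrt(13679)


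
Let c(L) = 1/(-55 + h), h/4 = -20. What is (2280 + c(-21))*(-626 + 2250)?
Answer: 499865576/135 ≈ 3.7027e+6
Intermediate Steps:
h = -80 (h = 4*(-20) = -80)
c(L) = -1/135 (c(L) = 1/(-55 - 80) = 1/(-135) = -1/135)
(2280 + c(-21))*(-626 + 2250) = (2280 - 1/135)*(-626 + 2250) = (307799/135)*1624 = 499865576/135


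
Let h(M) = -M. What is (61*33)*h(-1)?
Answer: 2013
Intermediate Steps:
(61*33)*h(-1) = (61*33)*(-1*(-1)) = 2013*1 = 2013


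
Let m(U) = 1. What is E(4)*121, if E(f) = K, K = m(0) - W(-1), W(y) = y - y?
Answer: 121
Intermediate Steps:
W(y) = 0
K = 1 (K = 1 - 1*0 = 1 + 0 = 1)
E(f) = 1
E(4)*121 = 1*121 = 121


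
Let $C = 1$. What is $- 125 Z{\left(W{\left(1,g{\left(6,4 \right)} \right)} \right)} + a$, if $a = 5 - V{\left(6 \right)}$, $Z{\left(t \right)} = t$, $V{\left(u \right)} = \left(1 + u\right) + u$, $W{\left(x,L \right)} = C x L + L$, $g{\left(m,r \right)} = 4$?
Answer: $-1008$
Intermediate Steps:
$W{\left(x,L \right)} = L + L x$ ($W{\left(x,L \right)} = 1 x L + L = x L + L = L x + L = L + L x$)
$V{\left(u \right)} = 1 + 2 u$
$a = -8$ ($a = 5 - \left(1 + 2 \cdot 6\right) = 5 - \left(1 + 12\right) = 5 - 13 = -8$)
$- 125 Z{\left(W{\left(1,g{\left(6,4 \right)} \right)} \right)} + a = - 125 \cdot 4 \left(1 + 1\right) - 8 = - 125 \cdot 4 \cdot 2 - 8 = \left(-125\right) 8 - 8 = -1000 - 8 = -1008$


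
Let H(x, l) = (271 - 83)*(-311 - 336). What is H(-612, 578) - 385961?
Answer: -507597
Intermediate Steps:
H(x, l) = -121636 (H(x, l) = 188*(-647) = -121636)
H(-612, 578) - 385961 = -121636 - 385961 = -507597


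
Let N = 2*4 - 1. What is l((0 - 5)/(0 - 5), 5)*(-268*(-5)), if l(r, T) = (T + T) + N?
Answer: 22780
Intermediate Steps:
N = 7 (N = 8 - 1 = 7)
l(r, T) = 7 + 2*T (l(r, T) = (T + T) + 7 = 2*T + 7 = 7 + 2*T)
l((0 - 5)/(0 - 5), 5)*(-268*(-5)) = (7 + 2*5)*(-268*(-5)) = (7 + 10)*1340 = 17*1340 = 22780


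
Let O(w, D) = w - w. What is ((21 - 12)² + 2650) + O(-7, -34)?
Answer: 2731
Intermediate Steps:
O(w, D) = 0
((21 - 12)² + 2650) + O(-7, -34) = ((21 - 12)² + 2650) + 0 = (9² + 2650) + 0 = (81 + 2650) + 0 = 2731 + 0 = 2731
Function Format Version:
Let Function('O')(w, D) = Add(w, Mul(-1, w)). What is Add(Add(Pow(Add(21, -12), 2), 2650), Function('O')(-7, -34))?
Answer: 2731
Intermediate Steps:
Function('O')(w, D) = 0
Add(Add(Pow(Add(21, -12), 2), 2650), Function('O')(-7, -34)) = Add(Add(Pow(Add(21, -12), 2), 2650), 0) = Add(Add(Pow(9, 2), 2650), 0) = Add(Add(81, 2650), 0) = Add(2731, 0) = 2731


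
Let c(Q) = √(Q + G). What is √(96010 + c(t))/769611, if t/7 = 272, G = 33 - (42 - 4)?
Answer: √(96010 + 3*√211)/769611 ≈ 0.00040270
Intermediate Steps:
G = -5 (G = 33 - 1*38 = 33 - 38 = -5)
t = 1904 (t = 7*272 = 1904)
c(Q) = √(-5 + Q) (c(Q) = √(Q - 5) = √(-5 + Q))
√(96010 + c(t))/769611 = √(96010 + √(-5 + 1904))/769611 = √(96010 + √1899)*(1/769611) = √(96010 + 3*√211)*(1/769611) = √(96010 + 3*√211)/769611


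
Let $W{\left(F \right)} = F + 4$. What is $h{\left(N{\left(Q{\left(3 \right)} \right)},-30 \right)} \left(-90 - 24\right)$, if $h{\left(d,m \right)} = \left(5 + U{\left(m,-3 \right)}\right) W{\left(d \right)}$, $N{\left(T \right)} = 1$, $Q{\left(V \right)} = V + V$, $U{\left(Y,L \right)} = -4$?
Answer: $-570$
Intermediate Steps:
$Q{\left(V \right)} = 2 V$
$W{\left(F \right)} = 4 + F$
$h{\left(d,m \right)} = 4 + d$ ($h{\left(d,m \right)} = \left(5 - 4\right) \left(4 + d\right) = 1 \left(4 + d\right) = 4 + d$)
$h{\left(N{\left(Q{\left(3 \right)} \right)},-30 \right)} \left(-90 - 24\right) = \left(4 + 1\right) \left(-90 - 24\right) = 5 \left(-90 - 24\right) = 5 \left(-114\right) = -570$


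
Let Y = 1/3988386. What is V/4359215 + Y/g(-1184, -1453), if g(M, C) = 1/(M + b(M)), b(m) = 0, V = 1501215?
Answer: 598226357843/1738623207699 ≈ 0.34408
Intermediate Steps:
Y = 1/3988386 ≈ 2.5073e-7
g(M, C) = 1/M (g(M, C) = 1/(M + 0) = 1/M)
V/4359215 + Y/g(-1184, -1453) = 1501215/4359215 + 1/(3988386*(1/(-1184))) = 1501215*(1/4359215) + 1/(3988386*(-1/1184)) = 300243/871843 + (1/3988386)*(-1184) = 300243/871843 - 592/1994193 = 598226357843/1738623207699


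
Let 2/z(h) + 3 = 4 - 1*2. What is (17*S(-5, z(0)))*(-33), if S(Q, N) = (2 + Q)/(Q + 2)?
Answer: -561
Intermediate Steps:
z(h) = -2 (z(h) = 2/(-3 + (4 - 1*2)) = 2/(-3 + (4 - 2)) = 2/(-3 + 2) = 2/(-1) = 2*(-1) = -2)
S(Q, N) = 1 (S(Q, N) = (2 + Q)/(2 + Q) = 1)
(17*S(-5, z(0)))*(-33) = (17*1)*(-33) = 17*(-33) = -561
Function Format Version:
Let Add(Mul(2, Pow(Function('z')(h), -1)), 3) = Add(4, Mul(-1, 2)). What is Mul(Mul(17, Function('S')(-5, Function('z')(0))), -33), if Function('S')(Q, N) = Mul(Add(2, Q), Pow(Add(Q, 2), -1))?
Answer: -561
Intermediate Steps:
Function('z')(h) = -2 (Function('z')(h) = Mul(2, Pow(Add(-3, Add(4, Mul(-1, 2))), -1)) = Mul(2, Pow(Add(-3, Add(4, -2)), -1)) = Mul(2, Pow(Add(-3, 2), -1)) = Mul(2, Pow(-1, -1)) = Mul(2, -1) = -2)
Function('S')(Q, N) = 1 (Function('S')(Q, N) = Mul(Add(2, Q), Pow(Add(2, Q), -1)) = 1)
Mul(Mul(17, Function('S')(-5, Function('z')(0))), -33) = Mul(Mul(17, 1), -33) = Mul(17, -33) = -561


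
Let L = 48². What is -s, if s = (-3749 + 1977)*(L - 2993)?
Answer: -1220908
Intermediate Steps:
L = 2304
s = 1220908 (s = (-3749 + 1977)*(2304 - 2993) = -1772*(-689) = 1220908)
-s = -1*1220908 = -1220908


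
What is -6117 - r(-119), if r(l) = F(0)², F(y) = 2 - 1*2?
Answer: -6117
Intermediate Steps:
F(y) = 0 (F(y) = 2 - 2 = 0)
r(l) = 0 (r(l) = 0² = 0)
-6117 - r(-119) = -6117 - 1*0 = -6117 + 0 = -6117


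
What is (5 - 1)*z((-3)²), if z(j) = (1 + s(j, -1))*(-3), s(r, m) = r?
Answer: -120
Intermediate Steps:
z(j) = -3 - 3*j (z(j) = (1 + j)*(-3) = -3 - 3*j)
(5 - 1)*z((-3)²) = (5 - 1)*(-3 - 3*(-3)²) = 4*(-3 - 3*9) = 4*(-3 - 27) = 4*(-30) = -120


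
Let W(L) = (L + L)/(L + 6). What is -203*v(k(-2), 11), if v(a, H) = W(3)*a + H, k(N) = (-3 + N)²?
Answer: -16849/3 ≈ -5616.3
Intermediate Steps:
W(L) = 2*L/(6 + L) (W(L) = (2*L)/(6 + L) = 2*L/(6 + L))
v(a, H) = H + 2*a/3 (v(a, H) = (2*3/(6 + 3))*a + H = (2*3/9)*a + H = (2*3*(⅑))*a + H = 2*a/3 + H = H + 2*a/3)
-203*v(k(-2), 11) = -203*(11 + 2*(-3 - 2)²/3) = -203*(11 + (⅔)*(-5)²) = -203*(11 + (⅔)*25) = -203*(11 + 50/3) = -203*83/3 = -16849/3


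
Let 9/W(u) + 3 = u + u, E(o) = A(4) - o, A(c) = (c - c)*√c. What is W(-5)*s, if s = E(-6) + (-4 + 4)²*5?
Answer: -54/13 ≈ -4.1538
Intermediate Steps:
A(c) = 0 (A(c) = 0*√c = 0)
E(o) = -o (E(o) = 0 - o = -o)
W(u) = 9/(-3 + 2*u) (W(u) = 9/(-3 + (u + u)) = 9/(-3 + 2*u))
s = 6 (s = -1*(-6) + (-4 + 4)²*5 = 6 + 0²*5 = 6 + 0*5 = 6 + 0 = 6)
W(-5)*s = (9/(-3 + 2*(-5)))*6 = (9/(-3 - 10))*6 = (9/(-13))*6 = (9*(-1/13))*6 = -9/13*6 = -54/13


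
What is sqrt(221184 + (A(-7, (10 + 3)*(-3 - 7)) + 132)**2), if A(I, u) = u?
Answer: 22*sqrt(457) ≈ 470.31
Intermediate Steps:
sqrt(221184 + (A(-7, (10 + 3)*(-3 - 7)) + 132)**2) = sqrt(221184 + ((10 + 3)*(-3 - 7) + 132)**2) = sqrt(221184 + (13*(-10) + 132)**2) = sqrt(221184 + (-130 + 132)**2) = sqrt(221184 + 2**2) = sqrt(221184 + 4) = sqrt(221188) = 22*sqrt(457)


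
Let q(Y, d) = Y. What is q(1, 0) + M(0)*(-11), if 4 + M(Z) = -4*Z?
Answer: 45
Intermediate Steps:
M(Z) = -4 - 4*Z
q(1, 0) + M(0)*(-11) = 1 + (-4 - 4*0)*(-11) = 1 + (-4 + 0)*(-11) = 1 - 4*(-11) = 1 + 44 = 45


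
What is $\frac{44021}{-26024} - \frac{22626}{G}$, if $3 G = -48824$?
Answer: $- \frac{47853029}{158824472} \approx -0.3013$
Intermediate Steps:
$G = - \frac{48824}{3}$ ($G = \frac{1}{3} \left(-48824\right) = - \frac{48824}{3} \approx -16275.0$)
$\frac{44021}{-26024} - \frac{22626}{G} = \frac{44021}{-26024} - \frac{22626}{- \frac{48824}{3}} = 44021 \left(- \frac{1}{26024}\right) - - \frac{33939}{24412} = - \frac{44021}{26024} + \frac{33939}{24412} = - \frac{47853029}{158824472}$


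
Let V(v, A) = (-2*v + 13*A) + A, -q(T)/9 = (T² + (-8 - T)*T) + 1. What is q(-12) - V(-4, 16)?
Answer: -1105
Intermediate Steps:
q(T) = -9 - 9*T² - 9*T*(-8 - T) (q(T) = -9*((T² + (-8 - T)*T) + 1) = -9*((T² + T*(-8 - T)) + 1) = -9*(1 + T² + T*(-8 - T)) = -9 - 9*T² - 9*T*(-8 - T))
V(v, A) = -2*v + 14*A
q(-12) - V(-4, 16) = (-9 + 72*(-12)) - (-2*(-4) + 14*16) = (-9 - 864) - (8 + 224) = -873 - 1*232 = -873 - 232 = -1105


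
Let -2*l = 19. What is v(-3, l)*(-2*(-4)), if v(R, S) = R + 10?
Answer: 56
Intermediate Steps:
l = -19/2 (l = -½*19 = -19/2 ≈ -9.5000)
v(R, S) = 10 + R
v(-3, l)*(-2*(-4)) = (10 - 3)*(-2*(-4)) = 7*8 = 56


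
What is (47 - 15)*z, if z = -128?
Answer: -4096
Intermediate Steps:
(47 - 15)*z = (47 - 15)*(-128) = 32*(-128) = -4096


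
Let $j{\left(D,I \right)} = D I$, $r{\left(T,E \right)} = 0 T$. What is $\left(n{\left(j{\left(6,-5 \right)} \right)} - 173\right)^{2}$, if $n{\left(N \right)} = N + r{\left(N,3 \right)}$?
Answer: $41209$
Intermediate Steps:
$r{\left(T,E \right)} = 0$
$n{\left(N \right)} = N$ ($n{\left(N \right)} = N + 0 = N$)
$\left(n{\left(j{\left(6,-5 \right)} \right)} - 173\right)^{2} = \left(6 \left(-5\right) - 173\right)^{2} = \left(-30 - 173\right)^{2} = \left(-203\right)^{2} = 41209$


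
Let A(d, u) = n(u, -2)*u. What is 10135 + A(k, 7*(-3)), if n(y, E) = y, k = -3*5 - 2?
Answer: 10576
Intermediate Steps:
k = -17 (k = -15 - 2 = -17)
A(d, u) = u**2 (A(d, u) = u*u = u**2)
10135 + A(k, 7*(-3)) = 10135 + (7*(-3))**2 = 10135 + (-21)**2 = 10135 + 441 = 10576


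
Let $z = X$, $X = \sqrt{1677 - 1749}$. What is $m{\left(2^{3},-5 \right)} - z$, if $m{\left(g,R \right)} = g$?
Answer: $8 - 6 i \sqrt{2} \approx 8.0 - 8.4853 i$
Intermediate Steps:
$X = 6 i \sqrt{2}$ ($X = \sqrt{1677 - 1749} = \sqrt{-72} = 6 i \sqrt{2} \approx 8.4853 i$)
$z = 6 i \sqrt{2} \approx 8.4853 i$
$m{\left(2^{3},-5 \right)} - z = 2^{3} - 6 i \sqrt{2} = 8 - 6 i \sqrt{2}$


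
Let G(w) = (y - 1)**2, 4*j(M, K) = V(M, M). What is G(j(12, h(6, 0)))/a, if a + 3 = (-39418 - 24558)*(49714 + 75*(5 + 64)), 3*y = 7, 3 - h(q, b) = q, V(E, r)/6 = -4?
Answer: -16/31604208003 ≈ -5.0626e-10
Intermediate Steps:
V(E, r) = -24 (V(E, r) = 6*(-4) = -24)
h(q, b) = 3 - q
y = 7/3 (y = (1/3)*7 = 7/3 ≈ 2.3333)
j(M, K) = -6 (j(M, K) = (1/4)*(-24) = -6)
G(w) = 16/9 (G(w) = (7/3 - 1)**2 = (4/3)**2 = 16/9)
a = -3511578667 (a = -3 + (-39418 - 24558)*(49714 + 75*(5 + 64)) = -3 - 63976*(49714 + 75*69) = -3 - 63976*(49714 + 5175) = -3 - 63976*54889 = -3 - 3511578664 = -3511578667)
G(j(12, h(6, 0)))/a = (16/9)/(-3511578667) = (16/9)*(-1/3511578667) = -16/31604208003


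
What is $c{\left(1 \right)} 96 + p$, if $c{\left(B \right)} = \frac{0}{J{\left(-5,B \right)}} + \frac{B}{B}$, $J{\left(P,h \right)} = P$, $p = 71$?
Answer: $167$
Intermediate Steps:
$c{\left(B \right)} = 1$ ($c{\left(B \right)} = \frac{0}{-5} + \frac{B}{B} = 0 \left(- \frac{1}{5}\right) + 1 = 0 + 1 = 1$)
$c{\left(1 \right)} 96 + p = 1 \cdot 96 + 71 = 96 + 71 = 167$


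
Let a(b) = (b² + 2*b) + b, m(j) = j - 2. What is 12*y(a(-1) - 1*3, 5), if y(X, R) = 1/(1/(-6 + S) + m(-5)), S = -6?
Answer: -144/85 ≈ -1.6941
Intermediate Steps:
m(j) = -2 + j
a(b) = b² + 3*b
y(X, R) = -12/85 (y(X, R) = 1/(1/(-6 - 6) + (-2 - 5)) = 1/(1/(-12) - 7) = 1/(-1/12 - 7) = 1/(-85/12) = -12/85)
12*y(a(-1) - 1*3, 5) = 12*(-12/85) = -144/85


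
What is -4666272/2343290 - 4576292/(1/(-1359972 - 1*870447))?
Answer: 11959037487815169324/1171645 ≈ 1.0207e+13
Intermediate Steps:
-4666272/2343290 - 4576292/(1/(-1359972 - 1*870447)) = -4666272*1/2343290 - 4576292/(1/(-1359972 - 870447)) = -2333136/1171645 - 4576292/(1/(-2230419)) = -2333136/1171645 - 4576292/(-1/2230419) = -2333136/1171645 - 4576292*(-2230419) = -2333136/1171645 + 10207048626348 = 11959037487815169324/1171645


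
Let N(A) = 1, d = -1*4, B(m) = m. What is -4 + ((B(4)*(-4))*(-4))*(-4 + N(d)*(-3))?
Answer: -452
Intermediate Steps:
d = -4
-4 + ((B(4)*(-4))*(-4))*(-4 + N(d)*(-3)) = -4 + ((4*(-4))*(-4))*(-4 + 1*(-3)) = -4 + (-16*(-4))*(-4 - 3) = -4 + 64*(-7) = -4 - 448 = -452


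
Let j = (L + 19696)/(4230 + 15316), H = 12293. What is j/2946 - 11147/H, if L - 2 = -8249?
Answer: -641731563295/707861869188 ≈ -0.90658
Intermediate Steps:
L = -8247 (L = 2 - 8249 = -8247)
j = 11449/19546 (j = (-8247 + 19696)/(4230 + 15316) = 11449/19546 ≈ 0.58575)
j/2946 - 11147/H = (11449/19546)/2946 - 11147/12293 = (11449/19546)*(1/2946) - 11147*1/12293 = 11449/57582516 - 11147/12293 = -641731563295/707861869188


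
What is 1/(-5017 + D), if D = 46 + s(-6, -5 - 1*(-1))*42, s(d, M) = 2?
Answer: -1/4887 ≈ -0.00020462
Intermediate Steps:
D = 130 (D = 46 + 2*42 = 46 + 84 = 130)
1/(-5017 + D) = 1/(-5017 + 130) = 1/(-4887) = -1/4887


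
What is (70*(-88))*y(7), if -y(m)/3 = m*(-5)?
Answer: -646800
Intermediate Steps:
y(m) = 15*m (y(m) = -3*m*(-5) = -(-15)*m = 15*m)
(70*(-88))*y(7) = (70*(-88))*(15*7) = -6160*105 = -646800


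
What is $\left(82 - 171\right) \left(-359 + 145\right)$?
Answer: $19046$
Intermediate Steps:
$\left(82 - 171\right) \left(-359 + 145\right) = \left(82 - 171\right) \left(-214\right) = \left(-89\right) \left(-214\right) = 19046$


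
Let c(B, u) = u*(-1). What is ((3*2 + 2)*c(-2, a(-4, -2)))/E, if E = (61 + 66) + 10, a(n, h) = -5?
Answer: 40/137 ≈ 0.29197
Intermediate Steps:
c(B, u) = -u
E = 137 (E = 127 + 10 = 137)
((3*2 + 2)*c(-2, a(-4, -2)))/E = ((3*2 + 2)*(-1*(-5)))/137 = ((6 + 2)*5)*(1/137) = (8*5)*(1/137) = 40*(1/137) = 40/137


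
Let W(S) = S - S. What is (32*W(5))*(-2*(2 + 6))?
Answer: 0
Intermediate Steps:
W(S) = 0
(32*W(5))*(-2*(2 + 6)) = (32*0)*(-2*(2 + 6)) = 0*(-2*8) = 0*(-16) = 0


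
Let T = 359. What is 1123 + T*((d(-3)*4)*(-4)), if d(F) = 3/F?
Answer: 6867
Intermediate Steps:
1123 + T*((d(-3)*4)*(-4)) = 1123 + 359*(((3/(-3))*4)*(-4)) = 1123 + 359*(((3*(-⅓))*4)*(-4)) = 1123 + 359*(-1*4*(-4)) = 1123 + 359*(-4*(-4)) = 1123 + 359*16 = 1123 + 5744 = 6867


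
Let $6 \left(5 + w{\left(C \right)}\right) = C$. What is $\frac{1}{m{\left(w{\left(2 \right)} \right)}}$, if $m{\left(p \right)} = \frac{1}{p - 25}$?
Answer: $- \frac{89}{3} \approx -29.667$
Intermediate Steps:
$w{\left(C \right)} = -5 + \frac{C}{6}$
$m{\left(p \right)} = \frac{1}{-25 + p}$ ($m{\left(p \right)} = \frac{1}{p - 25} = \frac{1}{-25 + p}$)
$\frac{1}{m{\left(w{\left(2 \right)} \right)}} = \frac{1}{\frac{1}{-25 + \left(-5 + \frac{1}{6} \cdot 2\right)}} = \frac{1}{\frac{1}{-25 + \left(-5 + \frac{1}{3}\right)}} = \frac{1}{\frac{1}{-25 - \frac{14}{3}}} = \frac{1}{\frac{1}{- \frac{89}{3}}} = \frac{1}{- \frac{3}{89}} = - \frac{89}{3}$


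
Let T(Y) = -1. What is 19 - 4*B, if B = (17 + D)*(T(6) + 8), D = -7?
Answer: -261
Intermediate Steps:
B = 70 (B = (17 - 7)*(-1 + 8) = 10*7 = 70)
19 - 4*B = 19 - 4*70 = 19 - 280 = -261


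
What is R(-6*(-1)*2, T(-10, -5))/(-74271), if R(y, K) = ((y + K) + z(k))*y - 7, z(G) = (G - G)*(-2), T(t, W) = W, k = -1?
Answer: -77/74271 ≈ -0.0010367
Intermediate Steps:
z(G) = 0 (z(G) = 0*(-2) = 0)
R(y, K) = -7 + y*(K + y) (R(y, K) = ((y + K) + 0)*y - 7 = ((K + y) + 0)*y - 7 = (K + y)*y - 7 = y*(K + y) - 7 = -7 + y*(K + y))
R(-6*(-1)*2, T(-10, -5))/(-74271) = (-7 + (-6*(-1)*2)² - 5*(-6*(-1))*2)/(-74271) = (-7 + (6*2)² - 30*2)*(-1/74271) = (-7 + 12² - 5*12)*(-1/74271) = (-7 + 144 - 60)*(-1/74271) = 77*(-1/74271) = -77/74271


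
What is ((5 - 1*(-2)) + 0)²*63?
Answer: 3087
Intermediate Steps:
((5 - 1*(-2)) + 0)²*63 = ((5 + 2) + 0)²*63 = (7 + 0)²*63 = 7²*63 = 49*63 = 3087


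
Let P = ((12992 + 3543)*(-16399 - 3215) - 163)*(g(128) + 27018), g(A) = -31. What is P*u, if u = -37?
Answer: 323837338555907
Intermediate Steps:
P = -8752360501511 (P = ((12992 + 3543)*(-16399 - 3215) - 163)*(-31 + 27018) = (16535*(-19614) - 163)*26987 = (-324317490 - 163)*26987 = -324317653*26987 = -8752360501511)
P*u = -8752360501511*(-37) = 323837338555907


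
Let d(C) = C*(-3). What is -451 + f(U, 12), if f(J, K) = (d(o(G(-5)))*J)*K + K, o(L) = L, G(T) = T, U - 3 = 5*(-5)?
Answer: -4399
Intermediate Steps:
U = -22 (U = 3 + 5*(-5) = 3 - 25 = -22)
d(C) = -3*C
f(J, K) = K + 15*J*K (f(J, K) = ((-3*(-5))*J)*K + K = (15*J)*K + K = 15*J*K + K = K + 15*J*K)
-451 + f(U, 12) = -451 + 12*(1 + 15*(-22)) = -451 + 12*(1 - 330) = -451 + 12*(-329) = -451 - 3948 = -4399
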